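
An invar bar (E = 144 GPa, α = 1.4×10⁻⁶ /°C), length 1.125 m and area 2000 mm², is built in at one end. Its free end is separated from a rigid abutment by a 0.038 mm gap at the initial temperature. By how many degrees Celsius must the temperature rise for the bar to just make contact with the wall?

ΔT ≈ 24.1 °C

The gap closes when αΔT L = 0.038 mm, since the bar is still unstressed at that instant.
ΔT = 0.038 / (1.4×10⁻⁶ × 1125) = 24.13 °C.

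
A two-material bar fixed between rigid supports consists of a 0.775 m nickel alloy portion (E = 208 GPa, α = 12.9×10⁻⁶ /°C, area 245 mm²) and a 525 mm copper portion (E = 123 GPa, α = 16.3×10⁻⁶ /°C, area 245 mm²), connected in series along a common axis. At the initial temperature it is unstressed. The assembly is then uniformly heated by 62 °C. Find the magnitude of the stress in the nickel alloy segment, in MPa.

σ ≈ 144 MPa (compressive)

Free thermal expansion of the whole bar: Σ αᵢΔT Lᵢ = 12.9×10⁻⁶×62×775 + 16.3×10⁻⁶×62×525 = 1.15 mm.
Since the ends are fixed, an axial force P builds up, equal in every segment, with P · Σ Lᵢ/(AᵢEᵢ) = δ_free.
The series flexibility is Σ Lᵢ/(AᵢEᵢ) = 775/(245×208×10³) + 525/(245×123×10³) = 3.263×10⁻⁵ mm/N.
P = 1.15 / 3.263×10⁻⁵ = 35260 N = 35.26 kN, compressive.
σ_{nickel alloy} = P / A = 35260 / 245 = 143.9 MPa.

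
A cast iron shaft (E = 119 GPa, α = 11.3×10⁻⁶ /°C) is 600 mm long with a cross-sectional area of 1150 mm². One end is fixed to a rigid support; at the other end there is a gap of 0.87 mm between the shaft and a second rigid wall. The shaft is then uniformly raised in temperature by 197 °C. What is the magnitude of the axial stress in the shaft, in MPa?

σ ≈ 92.4 MPa (compressive)

Unrestrained expansion: δ_free = αΔT L = 11.3×10⁻⁶ × 197 × 600 = 1.336 mm.
This exceeds the 0.87 mm gap, so the wall pushes back. The portion of expansion that must be recovered elastically is δ_free − gap = 1.336 − 0.87 = 0.4657 mm.
Compatibility: PL/(AE) = 0.4657 mm, so σ = P/A = E × (0.4657/600) = 92.36 MPa.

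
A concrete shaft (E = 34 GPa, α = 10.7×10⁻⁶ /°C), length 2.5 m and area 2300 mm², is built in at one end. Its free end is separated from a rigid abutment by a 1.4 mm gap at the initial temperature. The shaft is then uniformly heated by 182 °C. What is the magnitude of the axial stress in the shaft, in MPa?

If the wall were absent the shaft would grow by αΔT L = 10.7×10⁻⁶ × 182 × 2500 = 4.869 mm.
This exceeds the 1.4 mm gap, so the wall pushes back. The portion of expansion that must be recovered elastically is δ_free − gap = 4.869 − 1.4 = 3.469 mm.
So σ = E(δ_free − g)/L = 34×10³ × 3.469/2500 = 47.17 MPa.

σ ≈ 47.2 MPa (compressive)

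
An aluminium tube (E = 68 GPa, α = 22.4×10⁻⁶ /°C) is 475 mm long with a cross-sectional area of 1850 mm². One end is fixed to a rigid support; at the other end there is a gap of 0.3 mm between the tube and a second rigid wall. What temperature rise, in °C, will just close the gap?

ΔT ≈ 28.2 °C

The gap closes when αΔT L = 0.3 mm, since the tube is still unstressed at that instant.
So ΔT = g/(αL) = 0.3/(22.4×10⁻⁶ × 475) = 28.2 °C.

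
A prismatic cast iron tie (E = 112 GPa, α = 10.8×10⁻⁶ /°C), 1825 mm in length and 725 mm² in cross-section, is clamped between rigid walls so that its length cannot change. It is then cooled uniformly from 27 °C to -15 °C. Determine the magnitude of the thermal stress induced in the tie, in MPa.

The supports are rigid, so the total axial strain is zero. The restrained thermal strain is ε = αΔT = 10.8×10⁻⁶ × 42 = 453.6×10⁻⁶.
σ = EαΔT = 112×10³ × 10.8×10⁻⁶ × 42 = 50.8 MPa (tensile; the tie is trying to contract).

σ ≈ 50.8 MPa (tensile)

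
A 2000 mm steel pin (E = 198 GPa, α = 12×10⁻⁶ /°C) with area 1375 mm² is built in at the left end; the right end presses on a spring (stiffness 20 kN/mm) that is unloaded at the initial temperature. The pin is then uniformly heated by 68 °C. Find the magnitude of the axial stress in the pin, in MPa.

σ ≈ 20.7 MPa (compressive)

If the spring were absent the pin would lengthen by αΔT L = 12×10⁻⁶ × 68 × 2000 = 1.632 mm.
Let P be the compressive force at the spring. The pin shortens elastically by PL/(AE) and the spring compresses by P/k; together these equal δ_free.
P [ L/(AE) + 1/k ] = δ_free → P [ 2000/(1375×198×10³) + 1/(20×10³) ] = 1.632.
P = 1.632 / 5.735×10⁻⁵ = 28460 N.
σ = P/A = 28460/1375 = 20.7 MPa.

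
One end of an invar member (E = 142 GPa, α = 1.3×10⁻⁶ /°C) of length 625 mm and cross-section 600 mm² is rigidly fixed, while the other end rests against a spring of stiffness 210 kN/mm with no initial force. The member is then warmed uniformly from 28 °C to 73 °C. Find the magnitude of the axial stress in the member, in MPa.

Free thermal expansion: δ_free = αΔT L = 1.3×10⁻⁶ × 45 × 625 = 0.03656 mm.
Let P be the compressive force at the spring. The member shortens elastically by PL/(AE) and the spring compresses by P/k; together these equal δ_free.
So P = δ_free / [L/(AE) + 1/k] = 0.03656 / [ 625/(600×142×10³) + 1/(210×10³) ].
P = 0.03656 / 1.21×10⁻⁵ = 3022 N.
σ = P/A = 3022/600 = 5.037 MPa.

σ ≈ 5.04 MPa (compressive)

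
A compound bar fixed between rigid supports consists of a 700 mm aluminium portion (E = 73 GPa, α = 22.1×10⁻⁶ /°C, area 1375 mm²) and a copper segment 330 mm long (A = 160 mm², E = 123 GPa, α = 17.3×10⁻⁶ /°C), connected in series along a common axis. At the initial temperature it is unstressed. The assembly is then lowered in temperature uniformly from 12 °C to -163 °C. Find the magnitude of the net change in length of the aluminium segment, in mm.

If the supports were absent, the total length change would be Σ αᵢΔT Lᵢ = 22.1×10⁻⁶×175×700 + 17.3×10⁻⁶×175×330 = 3.706 mm.
The rigid supports impose zero overall length change; the single axial force P common to all segments must satisfy P Σ Lᵢ/(AᵢEᵢ) = δ_free.
The series flexibility is Σ Lᵢ/(AᵢEᵢ) = 700/(1375×73×10³) + 330/(160×123×10³) = 2.374×10⁻⁵ mm/N.
P = 3.706 / 2.374×10⁻⁵ = 156100 N = 156.1 kN, tensile.
For the aluminium segment, free thermal change = 22.1×10⁻⁶×175×700 = 2.707 mm and elastic change from P = 156100×700/(1375×73×10³) = 1.089 mm; these oppose, so the net change is 1.62 mm (segment shortens).

|ΔL| ≈ 1.62 mm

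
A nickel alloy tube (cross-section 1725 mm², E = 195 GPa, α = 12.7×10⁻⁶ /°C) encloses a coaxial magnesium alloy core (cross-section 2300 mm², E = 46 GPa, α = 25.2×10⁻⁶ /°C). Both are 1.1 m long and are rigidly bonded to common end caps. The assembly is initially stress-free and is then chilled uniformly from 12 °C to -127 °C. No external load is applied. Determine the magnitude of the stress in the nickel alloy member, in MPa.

Both members must finish at the same length. With the larger α, the magnesium alloy tends to over-contract; the plates restrain it, putting the magnesium alloy in tension and the nickel alloy in compression. With no external load the two internal forces are equal and opposite, magnitude P.
Setting the final lengths equal and cancelling L: (α₁ − α₂)ΔT = P/(A₁E₁) + P/(A₂E₂).
|α₁ − α₂|·ΔT = 12.5×10⁻⁶ × 139 = 0.001737.
1/(A₁E₁) + 1/(A₂E₂) = 1/(1725×195×10³) + 1/(2300×46×10³) = 1.242×10⁻⁸ N⁻¹.
P = 0.001737 / 1.242×10⁻⁸ = 139800 N = 139.8 kN.
σ_{nickel alloy} = P/A₁ = 139800/1725 = 81.07 MPa, compressive.

σ ≈ 81.1 MPa (compressive)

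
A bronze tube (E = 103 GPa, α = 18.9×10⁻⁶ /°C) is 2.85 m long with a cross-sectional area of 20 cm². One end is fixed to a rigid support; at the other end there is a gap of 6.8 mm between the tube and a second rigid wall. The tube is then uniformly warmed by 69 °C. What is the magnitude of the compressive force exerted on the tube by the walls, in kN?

Free thermal elongation = αΔT L = 18.9×10⁻⁶ × 69 × 2850 = 3.717 mm.
This is smaller than the 6.8 mm clearance, so the tube expands freely without reaching the stop — the stress is zero.

P ≈ 0 kN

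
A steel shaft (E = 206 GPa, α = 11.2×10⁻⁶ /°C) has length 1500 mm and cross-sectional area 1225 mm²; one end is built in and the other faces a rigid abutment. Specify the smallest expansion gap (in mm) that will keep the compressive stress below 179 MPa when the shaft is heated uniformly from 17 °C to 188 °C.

g ≈ 1.57 mm

Free expansion if unrestrained: δ_free = αΔT L = 11.2×10⁻⁶ × 171 × 1500 = 2.873 mm.
A stress of 179 MPa corresponds to the wall pushing the shaft back by σL/E = 179×1500/(206×10³) = 1.303 mm.
The gap must absorb the remainder: g_min = 2.873 − 1.303 = 1.569 mm.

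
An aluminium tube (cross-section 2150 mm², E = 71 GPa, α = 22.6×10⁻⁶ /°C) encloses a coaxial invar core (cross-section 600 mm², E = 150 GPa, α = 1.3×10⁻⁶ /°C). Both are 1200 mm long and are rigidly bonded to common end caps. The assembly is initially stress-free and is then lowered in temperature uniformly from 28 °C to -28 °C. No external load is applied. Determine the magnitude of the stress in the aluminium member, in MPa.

Equilibrium of a rigid end plate with no external load gives equal and opposite internal forces ±P in the two members. Since α_{aluminium} > α_{invar}, cooling drives the aluminium into tension and the invar into compression.
Compatibility of the two members (thermal + elastic change equal): (α₁ − α₂)ΔT = P·[1/(A₁E₁) + 1/(A₂E₂)].
|α₁ − α₂|·ΔT = 21.3×10⁻⁶ × 56 = 0.001193.
1/(A₁E₁) + 1/(A₂E₂) = 1/(2150×71×10³) + 1/(600×150×10³) = 1.766×10⁻⁸ N⁻¹.
So P = 0.001193 / 1.766×10⁻⁸ = 67.53 kN.
σ_{aluminium} = P/A₁ = 67530/2150 = 31.41 MPa, tensile.

σ ≈ 31.4 MPa (tensile)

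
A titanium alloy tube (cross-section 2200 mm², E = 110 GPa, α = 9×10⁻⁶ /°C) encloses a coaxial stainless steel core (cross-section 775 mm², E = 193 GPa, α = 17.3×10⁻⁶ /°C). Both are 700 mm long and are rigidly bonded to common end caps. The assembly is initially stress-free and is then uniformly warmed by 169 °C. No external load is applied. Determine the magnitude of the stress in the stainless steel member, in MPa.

Both members must finish at the same length. With the larger α, the stainless steel tends to over-expand; the plates restrain it, putting the stainless steel in compression and the titanium alloy in tension. With no external load the two internal forces are equal and opposite, magnitude P.
Equating the net (thermal + elastic) strains gives |α₁ − α₂|·ΔT = P·[1/(A₁E₁) + 1/(A₂E₂)].
|α₁ − α₂|·ΔT = 8.3×10⁻⁶ × 169 = 0.001403.
1/(A₁E₁) + 1/(A₂E₂) = 1/(2200×110×10³) + 1/(775×193×10³) = 1.082×10⁻⁸ N⁻¹.
P = 0.001403 / 1.082×10⁻⁸ = 129700 N = 129.7 kN.
σ_{stainless steel} = P/A₂ = 129700/775 = 167.3 MPa, compressive.

σ ≈ 167 MPa (compressive)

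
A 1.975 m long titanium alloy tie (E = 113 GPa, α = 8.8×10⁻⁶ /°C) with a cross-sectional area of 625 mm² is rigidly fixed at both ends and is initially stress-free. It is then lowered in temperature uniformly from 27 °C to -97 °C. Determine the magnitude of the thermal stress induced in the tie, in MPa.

Because both ends are immovable the net strain is zero, and the suppressed thermal strain is αΔT = 8.8×10⁻⁶ × 124 = 1091.2×10⁻⁶.
The stress required to suppress this strain is σ = Eε = 113×10³ × 1091.2×10⁻⁶ = 123.3 MPa, tensile since the tie is trying to contract.

σ ≈ 123 MPa (tensile)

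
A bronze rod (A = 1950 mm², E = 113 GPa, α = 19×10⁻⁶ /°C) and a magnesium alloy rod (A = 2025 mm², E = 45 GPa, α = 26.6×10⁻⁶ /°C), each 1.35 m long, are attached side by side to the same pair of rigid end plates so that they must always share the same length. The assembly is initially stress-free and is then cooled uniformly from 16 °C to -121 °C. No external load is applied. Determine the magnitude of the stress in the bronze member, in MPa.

Both members must finish at the same length. With the larger α, the magnesium alloy tends to over-contract; the plates restrain it, putting the magnesium alloy in tension and the bronze in compression. With no external load the two internal forces are equal and opposite, magnitude P.
Equating the net (thermal + elastic) strains gives |α₁ − α₂|·ΔT = P·[1/(A₁E₁) + 1/(A₂E₂)].
|α₁ − α₂|·ΔT = 7.6×10⁻⁶ × 137 = 0.001041.
1/(A₁E₁) + 1/(A₂E₂) = 1/(1950×113×10³) + 1/(2025×45×10³) = 1.551×10⁻⁸ N⁻¹.
So P = 0.001041 / 1.551×10⁻⁸ = 67.12 kN.
σ_{bronze} = P/A₁ = 67120/1950 = 34.42 MPa, compressive.

σ ≈ 34.4 MPa (compressive)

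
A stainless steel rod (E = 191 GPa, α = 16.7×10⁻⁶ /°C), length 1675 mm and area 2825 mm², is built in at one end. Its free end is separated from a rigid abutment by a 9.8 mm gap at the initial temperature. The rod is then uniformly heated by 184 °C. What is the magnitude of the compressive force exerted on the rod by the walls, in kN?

P ≈ 0 kN

Free thermal elongation = αΔT L = 16.7×10⁻⁶ × 184 × 1675 = 5.147 mm.
Since δ_free = 5.15 mm is less than the 9.8 mm gap, the rod never touches the wall. No axial force develops.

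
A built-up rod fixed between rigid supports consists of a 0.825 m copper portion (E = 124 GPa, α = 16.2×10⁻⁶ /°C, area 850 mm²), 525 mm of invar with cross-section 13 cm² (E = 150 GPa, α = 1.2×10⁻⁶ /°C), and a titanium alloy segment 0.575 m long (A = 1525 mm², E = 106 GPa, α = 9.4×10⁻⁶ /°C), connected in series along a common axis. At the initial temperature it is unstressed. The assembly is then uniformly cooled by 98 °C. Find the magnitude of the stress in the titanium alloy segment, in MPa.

With the walls removed the bar would change length by δ_free = Σ αᵢΔT Lᵢ = 16.2×10⁻⁶×98×825 + 1.2×10⁻⁶×98×525 + 9.4×10⁻⁶×98×575 = 1.901 mm.
Since the ends are fixed, an axial force P builds up, equal in every segment, with P · Σ Lᵢ/(AᵢEᵢ) = δ_free.
The series flexibility is Σ Lᵢ/(AᵢEᵢ) = 825/(850×124×10³) + 525/(1300×150×10³) + 575/(1525×106×10³) = 1.408×10⁻⁵ mm/N.
Hence P = δ_free / Σ(L/AE) = 1.901/1.408×10⁻⁵ = 135.1 kN (tensile).
σ_{titanium alloy} = P / A = 135100 / 1525 = 88.56 MPa.

σ ≈ 88.6 MPa (tensile)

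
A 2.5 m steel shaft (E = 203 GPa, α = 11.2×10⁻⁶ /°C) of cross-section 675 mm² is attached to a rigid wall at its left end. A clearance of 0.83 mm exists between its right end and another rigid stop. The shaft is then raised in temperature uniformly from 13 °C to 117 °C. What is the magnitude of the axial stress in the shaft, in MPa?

σ ≈ 169 MPa (compressive)

Free thermal elongation = αΔT L = 11.2×10⁻⁶ × 104 × 2500 = 2.912 mm.
After closing the 0.83 mm clearance, 2.912 − 0.83 = 2.082 mm of expansion remains to be suppressed by the wall.
So σ = E(δ_free − g)/L = 203×10³ × 2.082/2500 = 169.1 MPa.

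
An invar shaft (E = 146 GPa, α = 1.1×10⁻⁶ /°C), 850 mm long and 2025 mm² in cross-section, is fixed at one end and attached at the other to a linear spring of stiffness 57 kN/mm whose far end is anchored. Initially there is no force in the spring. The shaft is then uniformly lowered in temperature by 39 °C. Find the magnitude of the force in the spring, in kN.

The unrestrained thermal change is αΔT L = 1.1×10⁻⁶ × 39 × 850 = 0.03646 mm.
With a force P in the spring, the elastic change of the shaft is PL/(AE) and that of the spring is P/k; compatibility requires their sum to equal δ_free.
So P = δ_free / [L/(AE) + 1/k] = 0.03646 / [ 850/(2025×146×10³) + 1/(57×10³) ].
P = 0.03646 / 2.042×10⁻⁵ = 1786 N.

P ≈ 1.79 kN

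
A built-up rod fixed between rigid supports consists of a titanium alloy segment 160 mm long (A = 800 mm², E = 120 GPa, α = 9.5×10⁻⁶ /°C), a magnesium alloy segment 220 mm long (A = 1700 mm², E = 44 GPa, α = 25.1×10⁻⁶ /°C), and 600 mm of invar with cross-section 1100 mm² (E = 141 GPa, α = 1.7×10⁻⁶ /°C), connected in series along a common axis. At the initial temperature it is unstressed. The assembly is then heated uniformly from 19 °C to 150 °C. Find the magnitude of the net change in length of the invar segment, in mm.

|ΔL| ≈ 0.348 mm

With the walls removed the bar would change length by δ_free = Σ αᵢΔT Lᵢ = 9.5×10⁻⁶×131×160 + 25.1×10⁻⁶×131×220 + 1.7×10⁻⁶×131×600 = 1.056 mm.
The walls prevent any net length change, so an axial force P (same in every segment) develops. Compatibility: P · Σ Lᵢ/(AᵢEᵢ) = δ_free.
The series flexibility is Σ Lᵢ/(AᵢEᵢ) = 160/(800×120×10³) + 220/(1700×44×10³) + 600/(1100×141×10³) = 8.476×10⁻⁶ mm/N.
So P = 1.056 / 8.476×10⁻⁶ = 124.6 kN, compressive.
For the invar segment, free thermal change = 1.7×10⁻⁶×131×600 = 0.1336 mm and elastic change from P = 124600×600/(1100×141×10³) = 0.482 mm; these oppose, so the net change is 0.348 mm (segment shortens).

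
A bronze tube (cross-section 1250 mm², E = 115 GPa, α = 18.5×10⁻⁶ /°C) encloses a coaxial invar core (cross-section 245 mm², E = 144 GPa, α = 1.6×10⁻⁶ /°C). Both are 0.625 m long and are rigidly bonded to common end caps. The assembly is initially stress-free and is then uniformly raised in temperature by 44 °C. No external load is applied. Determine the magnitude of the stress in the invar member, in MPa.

σ ≈ 86 MPa (tensile)

Both members must finish at the same length. With the larger α, the bronze tends to over-expand; the plates restrain it, putting the bronze in compression and the invar in tension. With no external load the two internal forces are equal and opposite, magnitude P.
Equating the net (thermal + elastic) strains gives |α₁ − α₂|·ΔT = P·[1/(A₁E₁) + 1/(A₂E₂)].
|α₁ − α₂|·ΔT = 16.9×10⁻⁶ × 44 = 0.0007436.
1/(A₁E₁) + 1/(A₂E₂) = 1/(1250×115×10³) + 1/(245×144×10³) = 3.53×10⁻⁸ N⁻¹.
So P = 0.0007436 / 3.53×10⁻⁸ = 21.06 kN.
σ_{invar} = P/A₂ = 21060/245 = 85.98 MPa, tensile.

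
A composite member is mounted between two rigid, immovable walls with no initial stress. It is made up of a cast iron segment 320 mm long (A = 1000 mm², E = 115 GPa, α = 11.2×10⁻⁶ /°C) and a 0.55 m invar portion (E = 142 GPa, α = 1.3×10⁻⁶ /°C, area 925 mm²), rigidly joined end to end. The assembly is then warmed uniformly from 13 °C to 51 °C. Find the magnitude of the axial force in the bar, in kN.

P ≈ 23.4 kN (compressive)

With the walls removed the bar would change length by δ_free = Σ αᵢΔT Lᵢ = 11.2×10⁻⁶×38×320 + 1.3×10⁻⁶×38×550 = 0.1634 mm.
The rigid supports impose zero overall length change; the single axial force P common to all segments must satisfy P Σ Lᵢ/(AᵢEᵢ) = δ_free.
The series flexibility is Σ Lᵢ/(AᵢEᵢ) = 320/(1000×115×10³) + 550/(925×142×10³) = 6.97×10⁻⁶ mm/N.
So P = 0.1634 / 6.97×10⁻⁶ = 23.44 kN, compressive.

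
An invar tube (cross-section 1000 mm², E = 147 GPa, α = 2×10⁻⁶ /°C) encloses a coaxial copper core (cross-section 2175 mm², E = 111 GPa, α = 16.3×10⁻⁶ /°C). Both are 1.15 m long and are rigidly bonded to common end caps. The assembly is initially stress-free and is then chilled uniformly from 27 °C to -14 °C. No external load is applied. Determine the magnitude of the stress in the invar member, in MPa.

σ ≈ 53.6 MPa (compressive)

Both members must finish at the same length. With the larger α, the copper tends to over-contract; the plates restrain it, putting the copper in tension and the invar in compression. With no external load the two internal forces are equal and opposite, magnitude P.
Compatibility of the two members (thermal + elastic change equal): (α₁ − α₂)ΔT = P·[1/(A₁E₁) + 1/(A₂E₂)].
|α₁ − α₂|·ΔT = 14.3×10⁻⁶ × 41 = 0.0005863.
1/(A₁E₁) + 1/(A₂E₂) = 1/(1000×147×10³) + 1/(2175×111×10³) = 1.094×10⁻⁸ N⁻¹.
P = 0.0005863 / 1.094×10⁻⁸ = 53570 N = 53.57 kN.
σ_{invar} = P/A₁ = 53570/1000 = 53.57 MPa, compressive.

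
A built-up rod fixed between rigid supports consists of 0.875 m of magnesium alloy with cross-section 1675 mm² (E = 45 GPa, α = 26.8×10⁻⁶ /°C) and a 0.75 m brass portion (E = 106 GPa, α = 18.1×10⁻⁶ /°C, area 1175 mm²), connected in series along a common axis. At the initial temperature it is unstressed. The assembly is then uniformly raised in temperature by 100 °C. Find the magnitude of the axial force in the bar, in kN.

P ≈ 210 kN (compressive)

If the supports were absent, the total length change would be Σ αᵢΔT Lᵢ = 26.8×10⁻⁶×100×875 + 18.1×10⁻⁶×100×750 = 3.703 mm.
The walls prevent any net length change, so an axial force P (same in every segment) develops. Compatibility: P · Σ Lᵢ/(AᵢEᵢ) = δ_free.
The series flexibility is Σ Lᵢ/(AᵢEᵢ) = 875/(1675×45×10³) + 750/(1175×106×10³) = 1.763×10⁻⁵ mm/N.
So P = 3.703 / 1.763×10⁻⁵ = 210 kN, compressive.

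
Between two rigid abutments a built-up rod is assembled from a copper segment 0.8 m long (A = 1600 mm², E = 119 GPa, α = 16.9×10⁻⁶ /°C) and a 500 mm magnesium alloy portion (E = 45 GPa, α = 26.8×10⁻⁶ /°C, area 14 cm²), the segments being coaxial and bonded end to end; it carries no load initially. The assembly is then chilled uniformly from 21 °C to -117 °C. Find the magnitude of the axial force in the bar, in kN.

With the walls removed the bar would change length by δ_free = Σ αᵢΔT Lᵢ = 16.9×10⁻⁶×138×800 + 26.8×10⁻⁶×138×500 = 3.715 mm.
The rigid supports impose zero overall length change; the single axial force P common to all segments must satisfy P Σ Lᵢ/(AᵢEᵢ) = δ_free.
Σ Lᵢ/(AᵢEᵢ) = 800/(1600×119×10³) + 500/(1400×45×10³) = 1.214×10⁻⁵ mm/N.
Hence P = δ_free / Σ(L/AE) = 3.715/1.214×10⁻⁵ = 306.1 kN (tensile).

P ≈ 306 kN (tensile)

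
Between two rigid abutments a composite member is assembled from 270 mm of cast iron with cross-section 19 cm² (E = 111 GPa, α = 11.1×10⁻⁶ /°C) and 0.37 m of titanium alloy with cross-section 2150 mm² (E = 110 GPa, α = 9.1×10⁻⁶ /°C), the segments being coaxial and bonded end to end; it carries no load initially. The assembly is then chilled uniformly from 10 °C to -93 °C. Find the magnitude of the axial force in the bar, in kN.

P ≈ 230 kN (tensile)

Free thermal contraction of the whole bar: Σ αᵢΔT Lᵢ = 11.1×10⁻⁶×103×270 + 9.1×10⁻⁶×103×370 = 0.6555 mm.
The rigid supports impose zero overall length change; the single axial force P common to all segments must satisfy P Σ Lᵢ/(AᵢEᵢ) = δ_free.
Σ Lᵢ/(AᵢEᵢ) = 270/(1900×111×10³) + 370/(2150×110×10³) = 2.845×10⁻⁶ mm/N.
So P = 0.6555 / 2.845×10⁻⁶ = 230.4 kN, tensile.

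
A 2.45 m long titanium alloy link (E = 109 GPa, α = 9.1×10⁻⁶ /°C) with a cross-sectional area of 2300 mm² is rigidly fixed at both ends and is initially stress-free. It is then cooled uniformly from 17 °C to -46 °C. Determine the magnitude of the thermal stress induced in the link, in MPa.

σ ≈ 62.5 MPa (tensile)

Because both ends are immovable the net strain is zero, and the suppressed thermal strain is αΔT = 9.1×10⁻⁶ × 63 = 573.3×10⁻⁶.
Hence σ = E·αΔT = 109×10³ × 573.3×10⁻⁶ = 62.49 MPa, tensile.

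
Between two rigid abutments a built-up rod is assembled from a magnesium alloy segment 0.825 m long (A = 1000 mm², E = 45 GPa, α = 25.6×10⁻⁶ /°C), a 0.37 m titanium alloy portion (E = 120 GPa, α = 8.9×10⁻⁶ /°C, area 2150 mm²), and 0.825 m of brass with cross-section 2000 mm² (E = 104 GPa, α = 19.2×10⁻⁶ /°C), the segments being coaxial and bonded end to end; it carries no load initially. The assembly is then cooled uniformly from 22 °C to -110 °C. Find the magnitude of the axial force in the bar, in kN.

P ≈ 224 kN (tensile)

Free thermal contraction of the whole bar: Σ αᵢΔT Lᵢ = 25.6×10⁻⁶×132×825 + 8.9×10⁻⁶×132×370 + 19.2×10⁻⁶×132×825 = 5.313 mm.
The rigid supports impose zero overall length change; the single axial force P common to all segments must satisfy P Σ Lᵢ/(AᵢEᵢ) = δ_free.
Σ Lᵢ/(AᵢEᵢ) = 825/(1000×45×10³) + 370/(2150×120×10³) + 825/(2000×104×10³) = 2.373×10⁻⁵ mm/N.
So P = 5.313 / 2.373×10⁻⁵ = 223.9 kN, tensile.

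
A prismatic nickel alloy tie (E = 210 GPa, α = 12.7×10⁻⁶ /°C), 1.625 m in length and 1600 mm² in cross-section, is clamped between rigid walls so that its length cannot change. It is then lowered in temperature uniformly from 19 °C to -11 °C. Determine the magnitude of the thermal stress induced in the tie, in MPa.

The supports are rigid, so the total axial strain is zero. The restrained thermal strain is ε = αΔT = 12.7×10⁻⁶ × 30 = 381×10⁻⁶.
The stress required to suppress this strain is σ = Eε = 210×10³ × 381×10⁻⁶ = 80.01 MPa, tensile since the tie is trying to contract.

σ ≈ 80 MPa (tensile)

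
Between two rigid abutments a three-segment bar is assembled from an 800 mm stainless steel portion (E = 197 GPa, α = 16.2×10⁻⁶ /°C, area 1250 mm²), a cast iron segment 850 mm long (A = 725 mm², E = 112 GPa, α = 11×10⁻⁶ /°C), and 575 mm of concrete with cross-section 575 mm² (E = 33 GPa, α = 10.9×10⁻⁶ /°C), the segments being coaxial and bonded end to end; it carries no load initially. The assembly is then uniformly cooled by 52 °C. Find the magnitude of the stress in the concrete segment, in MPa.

If the supports were absent, the total length change would be Σ αᵢΔT Lᵢ = 16.2×10⁻⁶×52×800 + 11×10⁻⁶×52×850 + 10.9×10⁻⁶×52×575 = 1.486 mm.
The rigid supports impose zero overall length change; the single axial force P common to all segments must satisfy P Σ Lᵢ/(AᵢEᵢ) = δ_free.
Σ Lᵢ/(AᵢEᵢ) = 800/(1250×197×10³) + 850/(725×112×10³) + 575/(575×33×10³) = 4.402×10⁻⁵ mm/N.
P = 1.486 / 4.402×10⁻⁵ = 33760 N = 33.76 kN, tensile.
σ_{concrete} = P / A = 33760 / 575 = 58.71 MPa.

σ ≈ 58.7 MPa (tensile)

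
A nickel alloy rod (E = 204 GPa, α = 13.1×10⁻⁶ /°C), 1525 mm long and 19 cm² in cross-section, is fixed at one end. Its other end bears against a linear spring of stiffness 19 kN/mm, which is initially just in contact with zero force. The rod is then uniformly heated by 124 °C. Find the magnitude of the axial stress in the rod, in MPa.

σ ≈ 23 MPa (compressive)

If the spring were absent the rod would lengthen by αΔT L = 13.1×10⁻⁶ × 124 × 1525 = 2.477 mm.
With a force P in the spring, the elastic change of the rod is PL/(AE) and that of the spring is P/k; compatibility requires their sum to equal δ_free.
So P = δ_free / [L/(AE) + 1/k] = 2.477 / [ 1525/(1900×204×10³) + 1/(19×10³) ].
P = 2.477 / 5.657×10⁻⁵ = 43790 N.
σ = P/A = 43790/1900 = 23.05 MPa.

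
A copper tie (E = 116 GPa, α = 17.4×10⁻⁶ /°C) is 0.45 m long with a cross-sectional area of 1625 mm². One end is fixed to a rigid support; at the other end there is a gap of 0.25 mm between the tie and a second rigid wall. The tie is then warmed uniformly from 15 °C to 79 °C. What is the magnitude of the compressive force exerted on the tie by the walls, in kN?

P ≈ 105 kN

If the wall were absent the tie would grow by αΔT L = 17.4×10⁻⁶ × 64 × 450 = 0.5011 mm.
This exceeds the 0.25 mm gap, so the wall pushes back. The portion of expansion that must be recovered elastically is δ_free − gap = 0.5011 − 0.25 = 0.2511 mm.
So σ = E(δ_free − g)/L = 116×10³ × 0.2511/450 = 64.73 MPa.
P = σA = 64.73 × 1625 = 105.2 kN.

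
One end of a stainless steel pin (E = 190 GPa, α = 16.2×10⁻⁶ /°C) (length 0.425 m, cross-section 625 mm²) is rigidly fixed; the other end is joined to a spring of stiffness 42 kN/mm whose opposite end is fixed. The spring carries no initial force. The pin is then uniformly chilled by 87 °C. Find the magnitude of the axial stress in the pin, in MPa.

Free thermal contraction: δ_free = αΔT L = 16.2×10⁻⁶ × 87 × 425 = 0.599 mm.
With a force P in the spring, the elastic change of the pin is PL/(AE) and that of the spring is P/k; compatibility requires their sum to equal δ_free.
P [ L/(AE) + 1/k ] = δ_free → P [ 425/(625×190×10³) + 1/(42×10³) ] = 0.599.
P = 0.599 / 2.739×10⁻⁵ = 21870 N.
σ = P/A = 21870/625 = 34.99 MPa.

σ ≈ 35 MPa (tensile)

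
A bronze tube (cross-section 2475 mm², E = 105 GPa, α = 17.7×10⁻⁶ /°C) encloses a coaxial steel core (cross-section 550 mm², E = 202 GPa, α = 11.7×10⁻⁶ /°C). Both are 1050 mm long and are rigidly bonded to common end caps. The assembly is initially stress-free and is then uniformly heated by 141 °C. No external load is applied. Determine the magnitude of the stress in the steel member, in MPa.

Equilibrium of a rigid end plate with no external load gives equal and opposite internal forces ±P in the two members. Since α_{bronze} > α_{steel}, heating drives the bronze into compression and the steel into tension.
Equating the net (thermal + elastic) strains gives |α₁ − α₂|·ΔT = P·[1/(A₁E₁) + 1/(A₂E₂)].
|α₁ − α₂|·ΔT = 6×10⁻⁶ × 141 = 0.000846.
1/(A₁E₁) + 1/(A₂E₂) = 1/(2475×105×10³) + 1/(550×202×10³) = 1.285×10⁻⁸ N⁻¹.
P = 0.000846 / 1.285×10⁻⁸ = 65840 N = 65.84 kN.
σ_{steel} = P/A₂ = 65840/550 = 119.7 MPa, tensile.

σ ≈ 120 MPa (tensile)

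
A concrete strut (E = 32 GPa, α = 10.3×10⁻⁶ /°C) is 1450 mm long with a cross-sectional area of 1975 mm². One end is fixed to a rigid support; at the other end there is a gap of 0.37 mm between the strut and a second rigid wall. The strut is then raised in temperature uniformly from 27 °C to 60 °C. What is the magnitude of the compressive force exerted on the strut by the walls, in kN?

P ≈ 5.35 kN

If the wall were absent the strut would grow by αΔT L = 10.3×10⁻⁶ × 33 × 1450 = 0.4929 mm.
The gap closes (δ_free > 0.37 mm) and the wall then resists a further 0.4929 − 0.37 = 0.1229 mm of expansion.
That suppressed elongation corresponds to σ = E·Δ/L = 32×10³ × 0.1229/1450 = 2.711 MPa.
P = σA = 2.711 × 1975 = 5.355 kN.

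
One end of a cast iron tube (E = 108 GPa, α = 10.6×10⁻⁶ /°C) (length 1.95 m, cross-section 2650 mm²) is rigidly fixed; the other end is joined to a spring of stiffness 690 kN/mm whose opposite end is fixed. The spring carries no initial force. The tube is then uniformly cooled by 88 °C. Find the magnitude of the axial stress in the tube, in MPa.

If the spring were absent the tube would shorten by αΔT L = 10.6×10⁻⁶ × 88 × 1950 = 1.819 mm.
With a force P in the spring, the elastic change of the tube is PL/(AE) and that of the spring is P/k; compatibility requires their sum to equal δ_free.
P [ L/(AE) + 1/k ] = δ_free → P [ 1950/(2650×108×10³) + 1/(690×10³) ] = 1.819.
P = 1.819 / 8.263×10⁻⁶ = 220100 N.
σ = P/A = 220100/2650 = 83.07 MPa.

σ ≈ 83.1 MPa (tensile)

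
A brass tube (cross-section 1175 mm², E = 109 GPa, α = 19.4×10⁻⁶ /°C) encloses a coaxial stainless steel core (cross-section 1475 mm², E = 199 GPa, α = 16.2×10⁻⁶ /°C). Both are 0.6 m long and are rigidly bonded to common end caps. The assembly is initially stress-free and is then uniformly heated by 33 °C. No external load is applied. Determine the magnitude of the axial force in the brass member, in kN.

P ≈ 9.42 kN (compressive in the brass)

Equilibrium of a rigid end plate with no external load gives equal and opposite internal forces ±P in the two members. Since α_{brass} > α_{stainless steel}, heating drives the brass into compression and the stainless steel into tension.
Equating the net (thermal + elastic) strains gives |α₁ − α₂|·ΔT = P·[1/(A₁E₁) + 1/(A₂E₂)].
|α₁ − α₂|·ΔT = 3.2×10⁻⁶ × 33 = 0.0001056.
1/(A₁E₁) + 1/(A₂E₂) = 1/(1175×109×10³) + 1/(1475×199×10³) = 1.121×10⁻⁸ N⁻¹.
So P = 0.0001056 / 1.121×10⁻⁸ = 9.416 kN.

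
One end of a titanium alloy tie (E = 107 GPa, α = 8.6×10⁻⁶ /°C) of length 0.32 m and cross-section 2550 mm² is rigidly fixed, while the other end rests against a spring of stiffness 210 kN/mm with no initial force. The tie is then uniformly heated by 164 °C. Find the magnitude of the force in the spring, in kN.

If the spring were absent the tie would lengthen by αΔT L = 8.6×10⁻⁶ × 164 × 320 = 0.4513 mm.
With a force P in the spring, the elastic change of the tie is PL/(AE) and that of the spring is P/k; compatibility requires their sum to equal δ_free.
P [ L/(AE) + 1/k ] = δ_free → P [ 320/(2550×107×10³) + 1/(210×10³) ] = 0.4513.
P = 0.4513 / 5.935×10⁻⁶ = 76050 N.

P ≈ 76 kN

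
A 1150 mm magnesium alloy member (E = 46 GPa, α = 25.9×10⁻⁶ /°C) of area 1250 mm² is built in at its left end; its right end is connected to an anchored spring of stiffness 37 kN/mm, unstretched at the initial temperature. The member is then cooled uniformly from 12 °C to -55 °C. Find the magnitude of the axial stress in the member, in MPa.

σ ≈ 33.9 MPa (tensile)

The unrestrained thermal change is αΔT L = 25.9×10⁻⁶ × 67 × 1150 = 1.996 mm.
With a force P in the spring, the elastic change of the member is PL/(AE) and that of the spring is P/k; compatibility requires their sum to equal δ_free.
P [ L/(AE) + 1/k ] = δ_free → P [ 1150/(1250×46×10³) + 1/(37×10³) ] = 1.996.
P = 1.996 / 4.703×10⁻⁵ = 42440 N.
σ = P/A = 42440/1250 = 33.95 MPa.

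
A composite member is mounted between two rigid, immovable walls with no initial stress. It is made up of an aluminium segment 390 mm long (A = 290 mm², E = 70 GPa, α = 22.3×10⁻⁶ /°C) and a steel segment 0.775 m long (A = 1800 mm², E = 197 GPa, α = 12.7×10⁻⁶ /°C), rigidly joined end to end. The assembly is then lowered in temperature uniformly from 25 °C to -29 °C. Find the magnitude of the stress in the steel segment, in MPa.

σ ≈ 26 MPa (tensile)

If the supports were absent, the total length change would be Σ αᵢΔT Lᵢ = 22.3×10⁻⁶×54×390 + 12.7×10⁻⁶×54×775 = 1.001 mm.
Since the ends are fixed, an axial force P builds up, equal in every segment, with P · Σ Lᵢ/(AᵢEᵢ) = δ_free.
The series flexibility is Σ Lᵢ/(AᵢEᵢ) = 390/(290×70×10³) + 775/(1800×197×10³) = 2.14×10⁻⁵ mm/N.
Hence P = δ_free / Σ(L/AE) = 1.001/2.14×10⁻⁵ = 46.79 kN (tensile).
σ_{steel} = P / A = 46790 / 1800 = 25.99 MPa.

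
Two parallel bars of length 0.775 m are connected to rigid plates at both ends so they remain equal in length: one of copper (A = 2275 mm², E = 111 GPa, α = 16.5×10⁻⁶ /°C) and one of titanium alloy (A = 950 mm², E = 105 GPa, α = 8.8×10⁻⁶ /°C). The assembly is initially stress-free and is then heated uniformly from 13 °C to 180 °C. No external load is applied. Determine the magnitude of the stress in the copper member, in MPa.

σ ≈ 40.4 MPa (compressive)

The copper has the larger α, so on heating it would change length more than the titanium alloy if both were free. The rigid plates force a common final length, so the copper is put into compression and the titanium alloy into tension, with equal and opposite forces P (no external load).
Equating the net (thermal + elastic) strains gives |α₁ − α₂|·ΔT = P·[1/(A₁E₁) + 1/(A₂E₂)].
|α₁ − α₂|·ΔT = 7.7×10⁻⁶ × 167 = 0.001286.
1/(A₁E₁) + 1/(A₂E₂) = 1/(2275×111×10³) + 1/(950×105×10³) = 1.399×10⁻⁸ N⁻¹.
P = 0.001286 / 1.399×10⁻⁸ = 91950 N = 91.95 kN.
σ_{copper} = P/A₁ = 91950/2275 = 40.42 MPa, compressive.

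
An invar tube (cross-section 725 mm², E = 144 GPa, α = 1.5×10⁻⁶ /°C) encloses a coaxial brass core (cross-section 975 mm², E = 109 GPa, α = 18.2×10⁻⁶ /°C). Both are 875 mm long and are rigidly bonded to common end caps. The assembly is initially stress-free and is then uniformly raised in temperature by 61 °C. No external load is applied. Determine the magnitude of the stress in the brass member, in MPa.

σ ≈ 55 MPa (compressive)

Equilibrium of a rigid end plate with no external load gives equal and opposite internal forces ±P in the two members. Since α_{brass} > α_{invar}, heating drives the brass into compression and the invar into tension.
Equating the net (thermal + elastic) strains gives |α₁ − α₂|·ΔT = P·[1/(A₁E₁) + 1/(A₂E₂)].
|α₁ − α₂|·ΔT = 16.7×10⁻⁶ × 61 = 0.001019.
1/(A₁E₁) + 1/(A₂E₂) = 1/(725×144×10³) + 1/(975×109×10³) = 1.899×10⁻⁸ N⁻¹.
So P = 0.001019 / 1.899×10⁻⁸ = 53.65 kN.
σ_{brass} = P/A₂ = 53650/975 = 55.03 MPa, compressive.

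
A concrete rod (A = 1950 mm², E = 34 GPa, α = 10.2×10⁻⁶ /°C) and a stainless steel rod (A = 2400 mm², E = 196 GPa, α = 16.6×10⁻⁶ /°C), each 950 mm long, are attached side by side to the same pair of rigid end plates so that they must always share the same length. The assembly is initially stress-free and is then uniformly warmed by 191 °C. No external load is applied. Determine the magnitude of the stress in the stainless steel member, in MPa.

σ ≈ 29.6 MPa (compressive)

Equilibrium of a rigid end plate with no external load gives equal and opposite internal forces ±P in the two members. Since α_{stainless steel} > α_{concrete}, heating drives the stainless steel into compression and the concrete into tension.
Setting the final lengths equal and cancelling L: (α₁ − α₂)ΔT = P/(A₁E₁) + P/(A₂E₂).
|α₁ − α₂|·ΔT = 6.4×10⁻⁶ × 191 = 0.001222.
1/(A₁E₁) + 1/(A₂E₂) = 1/(1950×34×10³) + 1/(2400×196×10³) = 1.721×10⁻⁸ N⁻¹.
P = 0.001222 / 1.721×10⁻⁸ = 71030 N = 71.03 kN.
σ_{stainless steel} = P/A₂ = 71030/2400 = 29.6 MPa, compressive.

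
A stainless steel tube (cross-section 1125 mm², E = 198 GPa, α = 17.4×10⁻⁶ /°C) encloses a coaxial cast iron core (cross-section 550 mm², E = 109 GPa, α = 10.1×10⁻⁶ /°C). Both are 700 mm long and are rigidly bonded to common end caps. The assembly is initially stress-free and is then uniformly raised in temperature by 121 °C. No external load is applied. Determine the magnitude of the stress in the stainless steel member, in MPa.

σ ≈ 37.1 MPa (compressive)

Equilibrium of a rigid end plate with no external load gives equal and opposite internal forces ±P in the two members. Since α_{stainless steel} > α_{cast iron}, heating drives the stainless steel into compression and the cast iron into tension.
Setting the final lengths equal and cancelling L: (α₁ − α₂)ΔT = P/(A₁E₁) + P/(A₂E₂).
|α₁ − α₂|·ΔT = 7.3×10⁻⁶ × 121 = 0.0008833.
1/(A₁E₁) + 1/(A₂E₂) = 1/(1125×198×10³) + 1/(550×109×10³) = 2.117×10⁻⁸ N⁻¹.
P = 0.0008833 / 2.117×10⁻⁸ = 41720 N = 41.72 kN.
σ_{stainless steel} = P/A₁ = 41720/1125 = 37.09 MPa, compressive.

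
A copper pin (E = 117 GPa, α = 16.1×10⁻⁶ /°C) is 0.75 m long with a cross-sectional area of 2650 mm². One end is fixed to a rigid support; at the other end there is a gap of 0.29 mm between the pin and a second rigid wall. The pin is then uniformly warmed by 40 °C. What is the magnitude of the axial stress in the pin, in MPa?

Free thermal elongation = αΔT L = 16.1×10⁻⁶ × 40 × 750 = 0.483 mm.
After closing the 0.29 mm clearance, 0.483 − 0.29 = 0.193 mm of expansion remains to be suppressed by the wall.
That suppressed elongation corresponds to σ = E·Δ/L = 117×10³ × 0.193/750 = 30.11 MPa.

σ ≈ 30.1 MPa (compressive)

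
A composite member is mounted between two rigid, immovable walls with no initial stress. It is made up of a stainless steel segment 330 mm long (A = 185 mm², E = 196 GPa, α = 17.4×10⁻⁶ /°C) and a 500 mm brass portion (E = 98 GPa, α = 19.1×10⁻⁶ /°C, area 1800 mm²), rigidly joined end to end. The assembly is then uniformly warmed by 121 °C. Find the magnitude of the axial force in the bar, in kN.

P ≈ 155 kN (compressive)

If the supports were absent, the total length change would be Σ αᵢΔT Lᵢ = 17.4×10⁻⁶×121×330 + 19.1×10⁻⁶×121×500 = 1.85 mm.
The walls prevent any net length change, so an axial force P (same in every segment) develops. Compatibility: P · Σ Lᵢ/(AᵢEᵢ) = δ_free.
The series flexibility is Σ Lᵢ/(AᵢEᵢ) = 330/(185×196×10³) + 500/(1800×98×10³) = 1.194×10⁻⁵ mm/N.
P = 1.85 / 1.194×10⁻⁵ = 155000 N = 155 kN, compressive.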